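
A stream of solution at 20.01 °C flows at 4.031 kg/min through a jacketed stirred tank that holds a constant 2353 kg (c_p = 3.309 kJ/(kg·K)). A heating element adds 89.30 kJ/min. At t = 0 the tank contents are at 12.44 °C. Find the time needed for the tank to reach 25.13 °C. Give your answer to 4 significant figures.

Energy balance: M c_p dT/dt = ṁ c_p (T_in − T) + 89.30.
τ = M/ṁ = 583.726 min; T_ss = T_in + Q̇/(ṁ c_p) = 26.7049 °C.
T(t) = T_ss + (T₀ − T_ss) e^(−t/τ). Set T = 25.13:
e^(−t/τ) = (25.13 − 26.7049)/(12.44 − 26.7049) = 0.110402
t = −583.726 · ln(0.110402) = 1286.32 min.

1286 min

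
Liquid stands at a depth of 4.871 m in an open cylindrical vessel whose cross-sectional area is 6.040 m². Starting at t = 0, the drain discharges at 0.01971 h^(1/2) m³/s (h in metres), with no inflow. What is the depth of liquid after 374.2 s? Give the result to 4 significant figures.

2.549 m

A dh/dt = −Q_out = −0.01971 √h.
This is separable: 2 d(√h)/dt = −0.01971/A, so √h = √h₀ − (0.01971/(2A)) t.
√h = √4.871 − 0.01971·374.2/(2·6.040) = 2.20703 − 0.610553 = 1.59648.
h = 1.59648² = 2.54875 m.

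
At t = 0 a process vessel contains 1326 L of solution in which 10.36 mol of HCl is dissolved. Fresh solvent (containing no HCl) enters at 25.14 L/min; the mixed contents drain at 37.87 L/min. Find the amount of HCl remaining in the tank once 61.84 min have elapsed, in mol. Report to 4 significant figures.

Let m(t) be the amount of HCl. Volume: V(t) = V₀ + (Q_in − Q_out) t = 1326 − 12.7300 t; V(61.84) = 538.777 L.
Species balance (pure solvent in): dm/dt = −Q_out · m/V(t).
Separate: dm/m = −Q_out dt/V(t) ⇒ ln(m/m₀) = −(Q_out/(Q_in−Q_out)) ln(V/V₀).
m = m₀ (V₀/V)^(Q_out/(Q_in−Q_out)) = 10.36 × (1326/538.777)^(-2.97486) = 0.710866 mol.

0.7109 mol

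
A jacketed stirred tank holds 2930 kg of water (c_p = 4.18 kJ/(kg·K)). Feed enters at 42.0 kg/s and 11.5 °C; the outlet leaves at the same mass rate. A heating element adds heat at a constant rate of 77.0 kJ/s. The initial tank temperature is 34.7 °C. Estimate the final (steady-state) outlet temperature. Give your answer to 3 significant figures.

11.9 °C

Heat balance on the well-mixed liquid: M c_p dT/dt = ṁ c_p (T_in − T) + 77.0.
At steady state dT/dt = 0 ⇒ T_ss = T_in + Q̇/(ṁ c_p) = 11.5 + 77.0/(42.0·4.18) = 11.939 °C.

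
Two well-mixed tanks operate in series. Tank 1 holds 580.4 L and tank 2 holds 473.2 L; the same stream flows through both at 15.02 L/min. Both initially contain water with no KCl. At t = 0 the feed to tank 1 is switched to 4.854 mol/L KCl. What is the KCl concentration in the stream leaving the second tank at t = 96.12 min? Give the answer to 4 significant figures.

3.683 mol/L

Species balance on tank i: dCᵢ/dt = (Cᵢ₋₁ − Cᵢ)/τᵢ with τᵢ = Vᵢ/Q.
τ₁ = 580.4/15.02 = 38.6418 min; τ₂ = 473.2/15.02 = 31.5047 min.
Tank 1: C₁ = C_in(1 − e^(−t/τ₁)). Tank 2 (τ₁ ≠ τ₂): C₂ = C_in[1 − (τ₁ e^(−t/τ₁) − τ₂ e^(−t/τ₂))/(τ₁ − τ₂)].
At t = 96.12: e^(−t/τ₁) = 0.0831207, e^(−t/τ₂) = 0.0473127.
C₂ = 4.854·[1 − (38.6418·0.0831207 − 31.5047·0.0473127)/(7.13715)] = 4.854·0.758816 = 3.68329 mol/L.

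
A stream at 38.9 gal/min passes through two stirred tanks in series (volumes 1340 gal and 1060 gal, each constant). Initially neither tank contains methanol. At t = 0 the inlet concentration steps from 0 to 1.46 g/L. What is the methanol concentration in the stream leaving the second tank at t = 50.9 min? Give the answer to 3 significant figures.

0.719 g/L

Time constants: τᵢ = Vᵢ/Q for each well-mixed tank.
τ₁ = 1340/38.9 = 34.447 min; τ₂ = 1060/38.9 = 27.249 min.
Solving the cascade with C₁(0)=C₂(0)=0 gives C₂(t) = C_in[1 − (τ₁ e^(−t/τ₁) − τ₂ e^(−t/τ₂))/(τ₁ − τ₂)].
At t = 50.9: e^(−t/τ₁) = 0.22818, e^(−t/τ₂) = 0.15444.
C₂ = 1.46·[1 − (34.447·0.22818 − 27.249·0.15444)/(7.1979)] = 1.46·0.49267 = 0.71930 g/L.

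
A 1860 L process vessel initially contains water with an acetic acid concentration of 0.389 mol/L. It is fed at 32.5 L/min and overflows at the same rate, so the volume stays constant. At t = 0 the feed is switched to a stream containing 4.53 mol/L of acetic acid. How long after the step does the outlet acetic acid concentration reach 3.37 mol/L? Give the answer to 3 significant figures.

72.8 min

Unsteady species balance (constant V, well mixed): V dC/dt = Q(C_in − C), so τ = V/Q = 57.231 min.
C(t) = C_in + (C₀ − C_in) e^(−t/τ). Set C = 3.37 and solve for t:
e^(−t/τ) = (C − C_in)/(C₀ − C_in) = (3.37 − 4.53)/(0.389 − 4.53) = 0.28013
t = −τ ln(…) = 57.231 × 1.2725 = 72.827 min.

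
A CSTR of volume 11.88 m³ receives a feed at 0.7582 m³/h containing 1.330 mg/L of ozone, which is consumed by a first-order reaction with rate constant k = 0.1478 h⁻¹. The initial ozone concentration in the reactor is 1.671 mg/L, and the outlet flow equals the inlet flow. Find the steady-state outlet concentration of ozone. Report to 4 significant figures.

Accumulation = in − out − consumed: V dC/dt = Q C_in − Q C − k V C.
At steady state: 0 = Q C_in − (Q + kV) C_ss, so C_ss = Q C_in/(Q + kV).
C_ss = 0.7582·1.330/(0.7582 + 0.1478·11.88) = 1.00841/2.51406 = 0.401106 mg/L.

0.4011 mg/L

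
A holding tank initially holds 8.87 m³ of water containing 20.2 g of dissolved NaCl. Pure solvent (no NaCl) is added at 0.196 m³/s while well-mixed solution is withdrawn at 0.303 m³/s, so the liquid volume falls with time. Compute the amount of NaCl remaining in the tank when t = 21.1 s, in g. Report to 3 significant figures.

8.79 g

Total volume: dV/dt = Q_in − Q_out = -0.10700 m³/s, so V(t) = 8.87 − 0.10700 t and V(21.1) = 6.6123 m³.
Species balance (pure solvent in): dm/dt = −Q_out · m/V(t).
dm/m = −Q_out dt/(V₀ − 0.10700 t); integrating gives ln(m/m₀) = −(Q_out/(Q_in−Q_out)) ln(V/V₀).
m = m₀ (V₀/V)^(Q_out/(Q_in−Q_out)) = 20.2 × (8.87/6.6123)^(-2.8318) = 8.7922 g.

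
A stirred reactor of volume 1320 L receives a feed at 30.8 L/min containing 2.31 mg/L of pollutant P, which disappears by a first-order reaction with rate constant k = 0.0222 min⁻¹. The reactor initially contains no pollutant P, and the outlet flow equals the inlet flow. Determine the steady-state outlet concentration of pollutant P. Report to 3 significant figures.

V dC/dt = Q(C_in − C) − k V C.
Steady state (dC/dt = 0): C_ss = Q C_in/(Q + kV) = C_in/(1 + kV/Q).
C_ss = 30.8·2.31/(30.8 + 0.0222·1320) = 71.148/60.104 = 1.1837 mg/L.

1.18 mg/L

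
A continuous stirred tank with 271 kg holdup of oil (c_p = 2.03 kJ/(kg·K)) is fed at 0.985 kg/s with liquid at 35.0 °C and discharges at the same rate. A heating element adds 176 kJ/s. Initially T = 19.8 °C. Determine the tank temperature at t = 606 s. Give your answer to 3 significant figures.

112 °C

M c_p dT/dt = ṁ c_p (T_in − T) + Q̇.
τ = M/ṁ = 275.13 s; T_ss = T_in + Q̇/(ṁ c_p) = 35.0 + 176/(0.985·2.03) = 123.02 °C.
T approaches T_ss exponentially: T(t) = T_ss + (T₀ − T_ss) e^(−t/τ).
T(606) = 123.02 + (-103.22)·e^(−606/275.13) = 123.02 + (-103.22)·0.11051 = 111.61 °C.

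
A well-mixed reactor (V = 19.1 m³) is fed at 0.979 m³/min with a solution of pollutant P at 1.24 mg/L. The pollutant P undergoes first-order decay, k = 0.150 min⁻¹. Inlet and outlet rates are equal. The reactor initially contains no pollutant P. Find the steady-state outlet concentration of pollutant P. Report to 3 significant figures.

Accumulation = in − out − consumed: V dC/dt = Q C_in − Q C − k V C.
At steady state: 0 = Q C_in − (Q + kV) C_ss, so C_ss = Q C_in/(Q + kV).
C_ss = 0.979·1.24/(0.979 + 0.150·19.1) = 1.2140/3.8440 = 0.31581 mg/L.

0.316 mg/L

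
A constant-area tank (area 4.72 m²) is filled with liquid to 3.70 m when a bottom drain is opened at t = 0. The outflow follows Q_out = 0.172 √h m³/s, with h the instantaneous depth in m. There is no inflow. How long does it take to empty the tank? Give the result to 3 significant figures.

A dh/dt = −Q_out = −0.172 √h.
Separate and integrate: 2(√h − √h₀) = −(0.172/A) t.
Set h = 0: 2√h₀ = (0.172/A) t_empty ⇒ t_empty = 2A√h₀/0.172.
t_empty = 2·4.72·√3.70/0.172 = 9.4400·1.9235/0.172 = 105.57 s.

106 s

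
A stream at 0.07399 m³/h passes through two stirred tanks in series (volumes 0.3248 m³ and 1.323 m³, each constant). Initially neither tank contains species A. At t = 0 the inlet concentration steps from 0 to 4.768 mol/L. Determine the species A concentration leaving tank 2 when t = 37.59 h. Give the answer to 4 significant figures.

3.996 mol/L

Species balance on tank i: dCᵢ/dt = (Cᵢ₋₁ − Cᵢ)/τᵢ with τᵢ = Vᵢ/Q.
τ₁ = 0.3248/0.07399 = 4.38978 h; τ₂ = 1.323/0.07399 = 17.8808 h.
Tank 1: C₁ = C_in(1 − e^(−t/τ₁)). Tank 2 (τ₁ ≠ τ₂): C₂ = C_in[1 − (τ₁ e^(−t/τ₁) − τ₂ e^(−t/τ₂))/(τ₁ − τ₂)].
At t = 37.59: e^(−t/τ₁) = 0.000191033, e^(−t/τ₂) = 0.122181.
C₂ = 4.768·[1 − (4.38978·0.000191033 − 17.8808·0.122181)/(-13.4910)] = 4.768·0.838126 = 3.99618 mol/L.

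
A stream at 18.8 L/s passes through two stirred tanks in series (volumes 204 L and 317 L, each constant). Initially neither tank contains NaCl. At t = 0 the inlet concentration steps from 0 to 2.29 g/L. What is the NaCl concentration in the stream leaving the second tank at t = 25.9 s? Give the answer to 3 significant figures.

Species balance on tank i: dCᵢ/dt = (Cᵢ₋₁ − Cᵢ)/τᵢ with τᵢ = Vᵢ/Q.
τ₁ = 204/18.8 = 10.851 s; τ₂ = 317/18.8 = 16.862 s.
Tank 1: C₁ = C_in(1 − e^(−t/τ₁)). Tank 2 (τ₁ ≠ τ₂): C₂ = C_in[1 − (τ₁ e^(−t/τ₁) − τ₂ e^(−t/τ₂))/(τ₁ − τ₂)].
At t = 25.9: e^(−t/τ₁) = 0.091918, e^(−t/τ₂) = 0.21523.
C₂ = 2.29·[1 − (10.851·0.091918 − 16.862·0.21523)/(-6.0106)] = 2.29·0.56214 = 1.2873 g/L.

1.29 g/L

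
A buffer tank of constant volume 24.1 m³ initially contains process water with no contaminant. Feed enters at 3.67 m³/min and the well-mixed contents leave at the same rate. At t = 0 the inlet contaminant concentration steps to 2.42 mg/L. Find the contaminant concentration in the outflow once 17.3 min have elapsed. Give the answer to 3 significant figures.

Unsteady species balance (constant V, well mixed): V dC/dt = Q(C_in − C).
Rewrite as dC/dt + C/τ = C_in/τ, τ = V/Q = 6.5668 min.
C approaches C_in exponentially: C(t) = C_in + (C₀ − C_in) e^(−t/τ).
C(17.3) = 2.42 + (0 − 2.42)·e^(−17.3/6.5668) = 2.42 + (-2.4200)·0.071756 = 2.2464 mg/L.

2.25 mg/L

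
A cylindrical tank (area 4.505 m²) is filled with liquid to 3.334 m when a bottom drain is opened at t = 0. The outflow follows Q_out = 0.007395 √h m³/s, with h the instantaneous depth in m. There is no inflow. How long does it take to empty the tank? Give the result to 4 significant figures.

With no inflow, A dh/dt = −0.007395 √h.
This is separable: 2 d(√h)/dt = −0.007395/A, so √h = √h₀ − (0.007395/(2A)) t.
Tank is empty when √h = 0: t_empty = 2A√h₀/0.007395.
t_empty = 2·4.505·√3.334/0.007395 = 9.01000·1.82592/0.007395 = 2224.69 s.

2225 s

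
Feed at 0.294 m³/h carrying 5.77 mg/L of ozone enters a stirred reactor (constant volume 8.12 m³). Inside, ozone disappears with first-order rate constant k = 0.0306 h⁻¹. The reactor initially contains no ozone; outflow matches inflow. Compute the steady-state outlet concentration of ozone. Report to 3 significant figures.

V dC/dt = Q(C_in − C) − k V C.
At steady state: 0 = Q C_in − (Q + kV) C_ss, so C_ss = Q C_in/(Q + kV).
C_ss = 0.294·5.77/(0.294 + 0.0306·8.12) = 1.6964/0.54247 = 3.1271 mg/L.

3.13 mg/L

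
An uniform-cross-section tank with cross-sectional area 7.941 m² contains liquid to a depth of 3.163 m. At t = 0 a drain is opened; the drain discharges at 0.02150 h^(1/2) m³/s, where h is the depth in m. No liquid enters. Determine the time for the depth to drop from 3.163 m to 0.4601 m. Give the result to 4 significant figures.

812.7 s

Unsteady balance on liquid volume: A dh/dt = −0.02150 √h.
This is separable: 2 d(√h)/dt = −0.02150/A, so √h = √h₀ − (0.02150/(2A)) t.
t = 2A(√h₀ − √h)/0.02150 = 2·7.941·(√3.163 − √0.4601)/0.02150
  = 15.8820 × (1.77848 − 0.678307) / 0.02150 = 812.697 s.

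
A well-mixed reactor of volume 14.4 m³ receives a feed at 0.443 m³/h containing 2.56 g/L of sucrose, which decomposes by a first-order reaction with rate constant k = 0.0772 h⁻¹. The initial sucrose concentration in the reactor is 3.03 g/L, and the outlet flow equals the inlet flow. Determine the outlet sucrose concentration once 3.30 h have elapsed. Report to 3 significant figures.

Accumulation = in − out − consumed: V dC/dt = Q C_in − Q C − k V C.
dC/dt = (Q/V) C_in − (Q/V + k) C; effective rate a = Q/V + k = 0.030764 + 0.0772 = 0.10796 h⁻¹.
C_ss = Q C_in/(Q + kV) = 0.72946 g/L; C(t) = C_ss + (C₀ − C_ss) e^(−a t).
C(3.30) = 0.72946 + (2.3005)·e^(−0.10796·3.30) = 0.72946 + (2.3005)·0.70028 = 2.3405 g/L.

2.34 g/L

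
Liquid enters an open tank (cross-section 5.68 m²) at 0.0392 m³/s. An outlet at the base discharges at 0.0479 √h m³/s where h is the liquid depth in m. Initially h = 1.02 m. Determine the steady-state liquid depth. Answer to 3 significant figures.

Mass balance (ρ constant): A dh/dt = Q_in − 0.0479 √h. At steady state dh/dt = 0:
Q_in = 0.0479 √h_ss ⇒ √h_ss = 0.0392/0.0479 = 0.81837.
h_ss = 0.81837² = 0.66973 m. (Since h₀ = 1.02 m > h_ss, the level will fall toward this value.)

0.670 m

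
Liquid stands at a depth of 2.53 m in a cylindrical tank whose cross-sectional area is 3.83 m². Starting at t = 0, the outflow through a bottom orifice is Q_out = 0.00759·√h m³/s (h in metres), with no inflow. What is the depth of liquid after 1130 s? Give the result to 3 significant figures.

With no inflow, A dh/dt = −0.00759 √h.
∫ h^(−1/2) dh = −(0.00759/A) ∫ dt, giving 2√h = 2√h₀ − (0.00759/A) t.
√h = √2.53 − 0.00759·1130/(2·3.83) = 1.5906 − 1.1197 = 0.47092.
h = 0.47092² = 0.22177 m.

0.222 m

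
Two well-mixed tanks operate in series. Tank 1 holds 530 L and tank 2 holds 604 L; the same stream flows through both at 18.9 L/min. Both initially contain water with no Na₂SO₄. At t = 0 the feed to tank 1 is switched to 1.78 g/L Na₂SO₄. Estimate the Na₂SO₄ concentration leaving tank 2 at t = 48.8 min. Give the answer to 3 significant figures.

0.862 g/L

Time constants: τᵢ = Vᵢ/Q for each well-mixed tank.
τ₁ = 530/18.9 = 28.042 min; τ₂ = 604/18.9 = 31.958 min.
Tank 1: C₁ = C_in(1 − e^(−t/τ₁)). Tank 2 (τ₁ ≠ τ₂): C₂ = C_in[1 − (τ₁ e^(−t/τ₁) − τ₂ e^(−t/τ₂))/(τ₁ − τ₂)].
At t = 48.8: e^(−t/τ₁) = 0.17548, e^(−t/τ₂) = 0.21718.
C₂ = 1.78·[1 − (28.042·0.17548 − 31.958·0.21718)/(-3.9153)] = 1.78·0.48415 = 0.86178 g/L.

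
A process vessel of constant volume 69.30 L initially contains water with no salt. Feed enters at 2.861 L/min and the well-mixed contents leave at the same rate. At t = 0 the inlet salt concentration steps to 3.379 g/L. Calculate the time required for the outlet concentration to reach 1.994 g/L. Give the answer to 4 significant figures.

Transient balance on the dissolved component: V dC/dt = Q(C_in − C), so τ = V/Q = 24.2223 min.
C(t) = C_in + (C₀ − C_in) e^(−t/τ). Set C = 1.994 and solve for t:
e^(−t/τ) = (C − C_in)/(C₀ − C_in) = (1.994 − 3.379)/(0 − 3.379) = 0.409885
t = −τ ln(…) = 24.2223 × 0.891880 = 21.6034 min.

21.60 min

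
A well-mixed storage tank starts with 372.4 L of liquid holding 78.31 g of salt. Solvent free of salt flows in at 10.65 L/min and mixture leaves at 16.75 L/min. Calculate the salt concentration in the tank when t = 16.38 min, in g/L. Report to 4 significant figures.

Let m(t) be the amount of salt. Volume: V(t) = V₀ + (Q_in − Q_out) t = 372.4 − 6.10000 t; V(16.38) = 272.482 L.
No salt enters, so dm/dt = −Q_out · (m/V).
Separate: dm/m = −Q_out dt/V(t) ⇒ ln(m/m₀) = −(Q_out/(Q_in−Q_out)) ln(V/V₀).
m = m₀ (V₀/V)^(Q_out/(Q_in−Q_out)) = 78.31 × (372.4/272.482)^(-2.74590) = 33.2105 g.
C = m/V = 33.2105/272.482 = 0.121882 g/L.

0.1219 g/L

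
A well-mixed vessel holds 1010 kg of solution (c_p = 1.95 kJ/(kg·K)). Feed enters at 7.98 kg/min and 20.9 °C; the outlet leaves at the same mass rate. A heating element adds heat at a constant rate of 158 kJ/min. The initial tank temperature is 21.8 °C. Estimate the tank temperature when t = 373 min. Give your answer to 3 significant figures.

30.6 °C

M c_p dT/dt = ṁ c_p (T_in − T) + Q̇.
Rearrange: dT/dt = (T_ss − T)/τ with τ = M/ṁ = 126.57 min and T_ss = T_in + Q̇/(ṁ c_p) = 31.054 °C.
Integrating: T(t) = T_ss + (T₀ − T_ss) e^(−t/τ).
T(373) = 31.054 + (-9.2536)·e^(−373/126.57) = 31.054 + (-9.2536)·0.052493 = 30.568 °C.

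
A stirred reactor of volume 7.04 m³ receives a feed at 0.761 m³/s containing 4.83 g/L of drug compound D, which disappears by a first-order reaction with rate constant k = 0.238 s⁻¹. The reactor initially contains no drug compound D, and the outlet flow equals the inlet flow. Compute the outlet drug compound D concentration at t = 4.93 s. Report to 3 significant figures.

1.23 g/L

Accumulation = in − out − consumed: V dC/dt = Q C_in − Q C − k V C.
This is linear with rate a = Q/V + k = 0.34610 s⁻¹.
C_ss = Q C_in/(Q + kV) = 1.5086 g/L; C(t) = C_ss + (C₀ − C_ss) e^(−a t).
C(4.93) = 1.5086 + (-1.5086)·e^(−0.34610·4.93) = 1.5086 + (-1.5086)·0.18154 = 1.2347 g/L.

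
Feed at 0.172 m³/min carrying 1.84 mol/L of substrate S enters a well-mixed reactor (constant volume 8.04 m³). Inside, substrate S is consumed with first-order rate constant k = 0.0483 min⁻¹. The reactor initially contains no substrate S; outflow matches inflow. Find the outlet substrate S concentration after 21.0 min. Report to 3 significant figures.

0.434 mol/L

Accumulation = in − out − consumed: V dC/dt = Q C_in − Q C − k V C.
This is linear with rate a = Q/V + k = 0.069693 min⁻¹.
C_ss = Q C_in/(Q + kV) = 0.56481 mol/L; C(t) = C_ss + (C₀ − C_ss) e^(−a t).
C(21.0) = 0.56481 + (-0.56481)·e^(−0.069693·21.0) = 0.56481 + (-0.56481)·0.23141 = 0.43410 mol/L.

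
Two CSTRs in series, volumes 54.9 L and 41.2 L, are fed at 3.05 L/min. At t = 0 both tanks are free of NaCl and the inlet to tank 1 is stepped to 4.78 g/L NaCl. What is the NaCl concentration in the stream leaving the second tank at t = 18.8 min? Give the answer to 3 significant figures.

1.61 g/L

Species balance on tank i: dCᵢ/dt = (Cᵢ₋₁ − Cᵢ)/τᵢ with τᵢ = Vᵢ/Q.
τ₁ = 54.9/3.05 = 18.000 min; τ₂ = 41.2/3.05 = 13.508 min.
Tank 1: C₁ = C_in(1 − e^(−t/τ₁)). Tank 2 (τ₁ ≠ τ₂): C₂ = C_in[1 − (τ₁ e^(−t/τ₁) − τ₂ e^(−t/τ₂))/(τ₁ − τ₂)].
At t = 18.8: e^(−t/τ₁) = 0.35189, e^(−t/τ₂) = 0.24864.
C₂ = 4.78·[1 − (18.000·0.35189 − 13.508·0.24864)/(4.4918)] = 4.78·0.33762 = 1.6138 g/L.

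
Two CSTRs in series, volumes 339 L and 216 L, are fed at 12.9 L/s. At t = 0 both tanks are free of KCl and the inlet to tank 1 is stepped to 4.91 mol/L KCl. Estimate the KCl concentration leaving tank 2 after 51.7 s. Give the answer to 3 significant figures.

Species balance on tank i: dCᵢ/dt = (Cᵢ₋₁ − Cᵢ)/τᵢ with τᵢ = Vᵢ/Q.
τ₁ = 339/12.9 = 26.279 s; τ₂ = 216/12.9 = 16.744 s.
Tank 1: C₁ = C_in(1 − e^(−t/τ₁)). Tank 2 (τ₁ ≠ τ₂): C₂ = C_in[1 − (τ₁ e^(−t/τ₁) − τ₂ e^(−t/τ₂))/(τ₁ − τ₂)].
At t = 51.7: e^(−t/τ₁) = 0.13983, e^(−t/τ₂) = 0.045610.
C₂ = 4.91·[1 − (26.279·0.13983 − 16.744·0.045610)/(9.5349)] = 4.91·0.69472 = 3.4111 mol/L.

3.41 mol/L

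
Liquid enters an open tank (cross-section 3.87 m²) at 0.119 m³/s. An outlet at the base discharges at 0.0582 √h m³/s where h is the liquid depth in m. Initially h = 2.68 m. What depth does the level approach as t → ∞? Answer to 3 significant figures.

4.18 m

Level balance: A dh/dt = 0.119 − 0.0582 √h. Setting dh/dt = 0:
Q_in = 0.0582 √h_ss ⇒ √h_ss = 0.119/0.0582 = 2.0447.
h_ss = 2.0447² = 4.1807 m. (Since h₀ = 2.68 m < h_ss, the level will rise toward this value.)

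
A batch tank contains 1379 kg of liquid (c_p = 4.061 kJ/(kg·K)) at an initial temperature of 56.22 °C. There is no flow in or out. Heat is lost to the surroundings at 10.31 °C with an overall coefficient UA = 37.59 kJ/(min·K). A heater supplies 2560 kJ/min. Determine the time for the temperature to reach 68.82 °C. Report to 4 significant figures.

First-law balance (no shaft work): M c_p dT/dt = −UA(T − T_amb) + Q̇.
τ = M c_p/UA = 148.979 min; T_ss = T_amb + Q̇/UA = 10.31 + 2560/37.59 = 78.4132 °C.
T(t) = T_ss + (T₀ − T_ss)e^(−t/τ); set T = 68.82:
t = −τ ln[(T − T_ss)/(T₀ − T_ss)] = −148.979 · ln(0.432259) = 124.953 min.

125.0 min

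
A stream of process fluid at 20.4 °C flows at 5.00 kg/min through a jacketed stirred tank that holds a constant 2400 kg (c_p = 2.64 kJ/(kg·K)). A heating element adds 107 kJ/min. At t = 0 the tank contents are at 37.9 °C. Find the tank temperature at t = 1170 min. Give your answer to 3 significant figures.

Energy balance: M c_p dT/dt = ṁ c_p (T_in − T) + 107.
Rearrange: dT/dt = (T_ss − T)/τ with τ = M/ṁ = 480.00 min and T_ss = T_in + Q̇/(ṁ c_p) = 28.506 °C.
Solution: T(t) = T_ss + (T₀ − T_ss) e^(−t/τ).
T(1170) = 28.506 + (9.3939)·e^(−1170/480.00) = 28.506 + (9.3939)·0.087379 = 29.327 °C.

29.3 °C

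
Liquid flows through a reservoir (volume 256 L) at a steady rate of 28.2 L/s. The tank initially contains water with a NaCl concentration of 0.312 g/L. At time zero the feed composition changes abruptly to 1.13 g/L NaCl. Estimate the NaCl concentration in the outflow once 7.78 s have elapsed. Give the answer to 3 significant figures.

Unsteady species balance (constant V, well mixed): V dC/dt = Q(C_in − C).
So dC/dt = (C_in − C)/τ with τ = V/Q = 256/28.2 = 9.0780 s.
Integrating: C(t) = C_in + (C₀ − C_in) e^(−t/τ).
C(7.78) = 1.13 + (0.312 − 1.13)·e^(−7.78/9.0780) = 1.13 + (-0.81800)·0.42443 = 0.78282 g/L.

0.783 g/L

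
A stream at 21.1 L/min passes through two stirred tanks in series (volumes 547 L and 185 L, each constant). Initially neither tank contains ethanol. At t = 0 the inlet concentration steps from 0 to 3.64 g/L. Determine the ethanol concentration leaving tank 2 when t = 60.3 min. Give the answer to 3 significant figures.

Species balance on tank i: dCᵢ/dt = (Cᵢ₋₁ − Cᵢ)/τᵢ with τᵢ = Vᵢ/Q.
τ₁ = 547/21.1 = 25.924 min; τ₂ = 185/21.1 = 8.7678 min.
Tank 1: C₁ = C_in(1 − e^(−t/τ₁)). Tank 2 (τ₁ ≠ τ₂): C₂ = C_in[1 − (τ₁ e^(−t/τ₁) − τ₂ e^(−t/τ₂))/(τ₁ − τ₂)].
At t = 60.3: e^(−t/τ₁) = 0.097684, e^(−t/τ₂) = 0.0010308.
C₂ = 3.64·[1 − (25.924·0.097684 − 8.7678·0.0010308)/(17.156)] = 3.64·0.85292 = 3.1046 g/L.

3.10 g/L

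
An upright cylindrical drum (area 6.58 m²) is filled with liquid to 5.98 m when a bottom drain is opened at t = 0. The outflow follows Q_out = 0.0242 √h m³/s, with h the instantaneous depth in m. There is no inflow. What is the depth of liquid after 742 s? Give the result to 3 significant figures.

1.17 m

A dh/dt = −Q_out = −0.0242 √h.
Separate and integrate: 2(√h − √h₀) = −(0.0242/A) t.
√h = √5.98 − 0.0242·742/(2·6.58) = 2.4454 − 1.3645 = 1.0809.
h = 1.0809² = 1.1684 m.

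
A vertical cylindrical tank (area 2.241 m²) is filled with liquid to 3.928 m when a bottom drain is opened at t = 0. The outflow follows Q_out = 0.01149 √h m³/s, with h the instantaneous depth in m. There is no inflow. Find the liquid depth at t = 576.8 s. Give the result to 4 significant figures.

A dh/dt = −Q_out = −0.01149 √h.
Separate and integrate: 2(√h − √h₀) = −(0.01149/A) t.
√h = √3.928 − 0.01149·576.8/(2·2.241) = 1.98192 − 1.47868 = 0.503241.
h = 0.503241² = 0.253251 m.

0.2533 m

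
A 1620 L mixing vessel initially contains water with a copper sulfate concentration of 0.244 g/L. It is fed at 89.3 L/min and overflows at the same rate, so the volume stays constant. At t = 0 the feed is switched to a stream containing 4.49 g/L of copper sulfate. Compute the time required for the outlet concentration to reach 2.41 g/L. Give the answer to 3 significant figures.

12.9 min

Species balance: V dC/dt = Q(C_in − C) ⇒ τ = V/Q = 18.141 min.
C(t) = C_in + (C₀ − C_in) e^(−t/τ). Set C = 2.41 and solve for t:
e^(−t/τ) = (C − C_in)/(C₀ − C_in) = (2.41 − 4.49)/(0.244 − 4.49) = 0.48987
t = −τ ln(…) = 18.141 × 0.71361 = 12.946 min.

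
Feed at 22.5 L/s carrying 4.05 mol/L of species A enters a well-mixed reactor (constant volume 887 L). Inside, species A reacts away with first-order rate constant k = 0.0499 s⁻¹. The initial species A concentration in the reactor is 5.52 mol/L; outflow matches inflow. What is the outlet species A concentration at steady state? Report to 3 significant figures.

1.36 mol/L

Accumulation = in − out − consumed: V dC/dt = Q C_in − Q C − k V C.
Steady state (dC/dt = 0): C_ss = Q C_in/(Q + kV) = C_in/(1 + kV/Q).
C_ss = 22.5·4.05/(22.5 + 0.0499·887) = 91.125/66.761 = 1.3649 mol/L.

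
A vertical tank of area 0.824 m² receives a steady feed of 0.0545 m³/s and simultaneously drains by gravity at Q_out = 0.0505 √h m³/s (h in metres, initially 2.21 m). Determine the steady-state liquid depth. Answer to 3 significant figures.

1.16 m

A dh/dt = Q_in − 0.0505 √h. Steady state requires inflow = outflow:
Q_in = 0.0505 √h_ss ⇒ √h_ss = 0.0545/0.0505 = 1.0792.
h_ss = 1.0792² = 1.1647 m. (Since h₀ = 2.21 m > h_ss, the level will fall toward this value.)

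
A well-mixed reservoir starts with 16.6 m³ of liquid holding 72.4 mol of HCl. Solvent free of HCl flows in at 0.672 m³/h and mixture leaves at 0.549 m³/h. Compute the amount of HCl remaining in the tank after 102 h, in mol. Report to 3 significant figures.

5.87 mol

Let m(t) be the amount of HCl. Volume: V(t) = V₀ + (Q_in − Q_out) t = 16.6 + 0.12300 t; V(102) = 29.146 m³.
Solute balance: dm/dt = 0 − Q_out C = −Q_out m/V(t).
dm/m = −Q_out dt/(V₀ + 0.12300 t); integrating gives ln(m/m₀) = −(Q_out/(Q_in−Q_out)) ln(V/V₀).
m = m₀ (V₀/V)^(Q_out/(Q_in−Q_out)) = 72.4 × (16.6/29.146)^(4.4634) = 5.8690 mol.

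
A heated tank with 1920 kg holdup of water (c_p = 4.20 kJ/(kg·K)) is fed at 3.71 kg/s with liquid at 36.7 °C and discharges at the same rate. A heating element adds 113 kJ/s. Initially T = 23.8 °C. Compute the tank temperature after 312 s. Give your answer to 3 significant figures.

32.9 °C

M c_p dT/dt = ṁ c_p (T_in − T) + Q̇.
Rearrange: dT/dt = (T_ss − T)/τ with τ = M/ṁ = 517.52 s and T_ss = T_in + Q̇/(ṁ c_p) = 43.952 °C.
T approaches T_ss exponentially: T(t) = T_ss + (T₀ − T_ss) e^(−t/τ).
T(312) = 43.952 + (-20.152)·e^(−312/517.52) = 43.952 + (-20.152)·0.54724 = 32.924 °C.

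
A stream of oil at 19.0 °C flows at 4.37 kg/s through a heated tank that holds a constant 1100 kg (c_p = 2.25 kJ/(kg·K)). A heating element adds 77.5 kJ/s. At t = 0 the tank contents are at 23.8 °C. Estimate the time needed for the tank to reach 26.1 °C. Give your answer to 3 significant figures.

345 s

M c_p dT/dt = ṁ c_p (T_in − T) + Q̇.
τ = M/ṁ = 251.72 s; T_ss = T_in + Q̇/(ṁ c_p) = 26.882 °C.
T(t) = T_ss + (T₀ − T_ss) e^(−t/τ). Set T = 26.1:
e^(−t/τ) = (26.1 − 26.882)/(23.8 − 26.882) = 0.25374
t = −251.72 · ln(0.25374) = 345.22 s.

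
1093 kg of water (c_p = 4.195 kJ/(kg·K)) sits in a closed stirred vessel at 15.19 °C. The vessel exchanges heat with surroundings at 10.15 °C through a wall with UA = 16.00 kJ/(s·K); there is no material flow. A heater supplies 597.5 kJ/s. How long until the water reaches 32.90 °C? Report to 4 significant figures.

M c_p dT/dt = −UA(T − T_amb) + Q̇.
τ = M c_p/UA = 286.571 s; T_ss = T_amb + Q̇/UA = 10.15 + 597.5/16.00 = 47.4937 °C.
T(t) = T_ss + (T₀ − T_ss)e^(−t/τ); set T = 32.90:
t = −τ ln[(T − T_ss)/(T₀ − T_ss)] = −286.571 · ln(0.451766) = 227.706 s.

227.7 s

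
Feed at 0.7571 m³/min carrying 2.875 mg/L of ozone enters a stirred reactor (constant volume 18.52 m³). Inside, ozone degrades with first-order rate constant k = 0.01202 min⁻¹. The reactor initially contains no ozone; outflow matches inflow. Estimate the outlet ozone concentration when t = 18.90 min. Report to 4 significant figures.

1.404 mg/L

Accumulation = in − out − consumed: V dC/dt = Q C_in − Q C − k V C.
dC/dt = (Q/V) C_in − (Q/V + k) C; effective rate a = Q/V + k = 0.0408801 + 0.01202 = 0.0529001 min⁻¹.
C_ss = Q C_in/(Q + kV) = 2.22174 mg/L; C(t) = C_ss + (C₀ − C_ss) e^(−a t).
C(18.90) = 2.22174 + (-2.22174)·e^(−0.0529001·18.90) = 2.22174 + (-2.22174)·0.367948 = 1.40425 mg/L.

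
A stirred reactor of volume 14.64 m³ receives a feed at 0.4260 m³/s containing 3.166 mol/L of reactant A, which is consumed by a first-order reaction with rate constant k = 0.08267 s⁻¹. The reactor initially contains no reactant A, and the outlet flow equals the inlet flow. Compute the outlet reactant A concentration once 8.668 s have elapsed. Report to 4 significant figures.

0.5114 mol/L

Species balance: V dC/dt = Q C_in − Q C − k V C.
dC/dt = (Q/V) C_in − (Q/V + k) C; effective rate a = Q/V + k = 0.0290984 + 0.08267 = 0.111768 s⁻¹.
C_ss = Q C_in/(Q + kV) = 0.824253 mol/L; C(t) = C_ss + (C₀ − C_ss) e^(−a t).
C(8.668) = 0.824253 + (-0.824253)·e^(−0.111768·8.668) = 0.824253 + (-0.824253)·0.379535 = 0.511420 mol/L.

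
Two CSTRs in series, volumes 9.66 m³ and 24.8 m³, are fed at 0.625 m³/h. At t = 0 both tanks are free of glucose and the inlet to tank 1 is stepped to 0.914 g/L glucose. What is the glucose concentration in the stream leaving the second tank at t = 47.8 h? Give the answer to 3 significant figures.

Each tank obeys Vᵢ dCᵢ/dt = Q(Cᵢ₋₁ − Cᵢ), so τᵢ = Vᵢ/Q.
τ₁ = 9.66/0.625 = 15.456 h; τ₂ = 24.8/0.625 = 39.680 h.
Solving the cascade with C₁(0)=C₂(0)=0 gives C₂(t) = C_in[1 − (τ₁ e^(−t/τ₁) − τ₂ e^(−t/τ₂))/(τ₁ − τ₂)].
At t = 47.8: e^(−t/τ₁) = 0.045382, e^(−t/τ₂) = 0.29980.
C₂ = 0.914·[1 − (15.456·0.045382 − 39.680·0.29980)/(-24.224)] = 0.914·0.53787 = 0.49161 g/L.

0.492 g/L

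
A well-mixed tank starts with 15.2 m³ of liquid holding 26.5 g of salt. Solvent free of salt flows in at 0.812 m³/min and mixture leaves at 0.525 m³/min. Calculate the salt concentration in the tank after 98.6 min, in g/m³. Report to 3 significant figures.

0.0890 g/m³

Let m(t) be the amount of salt. Volume: V(t) = V₀ + (Q_in − Q_out) t = 15.2 + 0.28700 t; V(98.6) = 43.498 m³.
Solute balance: dm/dt = 0 − Q_out C = −Q_out m/V(t).
dm/m = −Q_out dt/(V₀ + 0.28700 t); integrating gives ln(m/m₀) = −(Q_out/(Q_in−Q_out)) ln(V/V₀).
m = m₀ (V₀/V)^(Q_out/(Q_in−Q_out)) = 26.5 × (15.2/43.498)^(1.8293) = 3.8721 g.
C = m/V = 3.8721/43.498 = 0.089018 g/m³.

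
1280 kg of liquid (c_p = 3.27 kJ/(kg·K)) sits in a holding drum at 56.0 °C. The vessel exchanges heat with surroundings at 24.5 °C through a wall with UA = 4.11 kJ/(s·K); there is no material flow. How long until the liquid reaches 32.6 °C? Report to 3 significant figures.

1380 s

Energy balance: M c_p dT/dt = −UA(T − T_amb).
τ = M c_p/UA = 1018.4 s; T_ss = T_amb = 24.500 °C.
T(t) = T_ss + (T₀ − T_ss)e^(−t/τ); set T = 32.6:
t = −τ ln[(T − T_ss)/(T₀ − T_ss)] = −1018.4 · ln(0.25714) = 1383.1 s.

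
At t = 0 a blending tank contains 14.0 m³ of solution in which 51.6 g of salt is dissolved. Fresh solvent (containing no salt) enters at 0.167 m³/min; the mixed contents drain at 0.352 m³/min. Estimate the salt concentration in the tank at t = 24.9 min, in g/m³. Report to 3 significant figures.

Let m(t) be the amount of salt. Volume: V(t) = V₀ + (Q_in − Q_out) t = 14.0 − 0.18500 t; V(24.9) = 9.3935 m³.
Species balance (pure solvent in): dm/dt = −Q_out · m/V(t).
dm/m = −Q_out dt/(V₀ − 0.18500 t); integrating gives ln(m/m₀) = −(Q_out/(Q_in−Q_out)) ln(V/V₀).
m = m₀ (V₀/V)^(Q_out/(Q_in−Q_out)) = 51.6 × (14.0/9.3935)^(-1.9027) = 24.150 g.
C = m/V = 24.150/9.3935 = 2.5709 g/m³.

2.57 g/m³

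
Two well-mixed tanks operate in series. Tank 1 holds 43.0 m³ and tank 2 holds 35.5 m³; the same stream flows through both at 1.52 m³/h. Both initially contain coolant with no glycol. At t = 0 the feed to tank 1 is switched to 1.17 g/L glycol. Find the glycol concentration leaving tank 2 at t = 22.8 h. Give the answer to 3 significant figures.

0.260 g/L

Each tank obeys Vᵢ dCᵢ/dt = Q(Cᵢ₋₁ − Cᵢ), so τᵢ = Vᵢ/Q.
τ₁ = 43.0/1.52 = 28.289 h; τ₂ = 35.5/1.52 = 23.355 h.
Solving the cascade with C₁(0)=C₂(0)=0 gives C₂(t) = C_in[1 − (τ₁ e^(−t/τ₁) − τ₂ e^(−t/τ₂))/(τ₁ − τ₂)].
At t = 22.8: e^(−t/τ₁) = 0.44666, e^(−t/τ₂) = 0.37673.
C₂ = 1.17·[1 − (28.289·0.44666 − 23.355·0.37673)/(4.9342)] = 1.17·0.22233 = 0.26013 g/L.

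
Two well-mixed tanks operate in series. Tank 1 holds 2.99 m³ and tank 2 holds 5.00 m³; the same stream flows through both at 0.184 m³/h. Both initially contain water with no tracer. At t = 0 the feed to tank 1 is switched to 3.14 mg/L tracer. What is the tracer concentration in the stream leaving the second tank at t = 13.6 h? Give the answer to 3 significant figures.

0.427 mg/L

Species balance on tank i: dCᵢ/dt = (Cᵢ₋₁ − Cᵢ)/τᵢ with τᵢ = Vᵢ/Q.
τ₁ = 2.99/0.184 = 16.250 h; τ₂ = 5.00/0.184 = 27.174 h.
Solving the cascade with C₁(0)=C₂(0)=0 gives C₂(t) = C_in[1 − (τ₁ e^(−t/τ₁) − τ₂ e^(−t/τ₂))/(τ₁ − τ₂)].
At t = 13.6: e^(−t/τ₁) = 0.43304, e^(−t/τ₂) = 0.60624.
C₂ = 3.14·[1 − (16.250·0.43304 − 27.174·0.60624)/(-10.924)] = 3.14·0.13612 = 0.42741 mg/L.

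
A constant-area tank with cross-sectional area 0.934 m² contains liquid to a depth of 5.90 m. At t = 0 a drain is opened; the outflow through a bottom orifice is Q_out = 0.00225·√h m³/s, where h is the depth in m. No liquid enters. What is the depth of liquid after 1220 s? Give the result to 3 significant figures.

0.921 m

With no inflow, A dh/dt = −0.00225 √h.
This is separable: 2 d(√h)/dt = −0.00225/A, so √h = √h₀ − (0.00225/(2A)) t.
√h = √5.90 − 0.00225·1220/(2·0.934) = 2.4290 − 1.4695 = 0.95951.
h = 0.95951² = 0.92065 m.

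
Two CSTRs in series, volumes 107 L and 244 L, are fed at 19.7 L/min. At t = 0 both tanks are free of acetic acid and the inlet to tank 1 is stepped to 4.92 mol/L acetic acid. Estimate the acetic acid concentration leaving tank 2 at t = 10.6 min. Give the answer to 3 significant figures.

1.74 mol/L

Time constants: τᵢ = Vᵢ/Q for each well-mixed tank.
τ₁ = 107/19.7 = 5.4315 min; τ₂ = 244/19.7 = 12.386 min.
Tank 1: C₁ = C_in(1 − e^(−t/τ₁)). Tank 2 (τ₁ ≠ τ₂): C₂ = C_in[1 − (τ₁ e^(−t/τ₁) − τ₂ e^(−t/τ₂))/(τ₁ − τ₂)].
At t = 10.6: e^(−t/τ₁) = 0.14205, e^(−t/τ₂) = 0.42493.
C₂ = 4.92·[1 − (5.4315·0.14205 − 12.386·0.42493)/(-6.9543)] = 4.92·0.35412 = 1.7423 mol/L.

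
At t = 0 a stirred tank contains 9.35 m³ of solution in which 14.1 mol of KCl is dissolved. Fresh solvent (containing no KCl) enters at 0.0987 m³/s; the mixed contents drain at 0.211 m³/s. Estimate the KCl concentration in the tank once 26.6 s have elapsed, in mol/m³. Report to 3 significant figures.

Total volume: dV/dt = Q_in − Q_out = -0.11230 m³/s, so V(t) = 9.35 − 0.11230 t and V(26.6) = 6.3628 m³.
No KCl enters, so dm/dt = −Q_out · (m/V).
dm/m = −Q_out dt/(V₀ − 0.11230 t); integrating gives ln(m/m₀) = −(Q_out/(Q_in−Q_out)) ln(V/V₀).
m = m₀ (V₀/V)^(Q_out/(Q_in−Q_out)) = 14.1 × (9.35/6.3628)^(-1.8789) = 6.8413 mol.
C = m/V = 6.8413/6.3628 = 1.0752 mol/m³.

1.08 mol/m³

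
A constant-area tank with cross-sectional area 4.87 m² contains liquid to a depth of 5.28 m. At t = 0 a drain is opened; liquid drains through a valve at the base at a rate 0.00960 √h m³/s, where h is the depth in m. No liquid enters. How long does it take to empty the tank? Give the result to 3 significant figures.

A dh/dt = −Q_out = −0.00960 √h.
This is separable: 2 d(√h)/dt = −0.00960/A, so √h = √h₀ − (0.00960/(2A)) t.
Set h = 0: 2√h₀ = (0.00960/A) t_empty ⇒ t_empty = 2A√h₀/0.00960.
t_empty = 2·4.87·√5.28/0.00960 = 9.7400·2.2978/0.00960 = 2331.3 s.

2330 s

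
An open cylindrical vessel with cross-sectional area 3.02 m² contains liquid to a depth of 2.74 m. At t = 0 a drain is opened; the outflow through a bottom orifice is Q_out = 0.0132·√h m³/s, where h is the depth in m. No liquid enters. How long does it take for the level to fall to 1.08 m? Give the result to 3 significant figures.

Mass balance (ρ constant): A dh/dt = −0.0132 √h.
This is separable: 2 d(√h)/dt = −0.0132/A, so √h = √h₀ − (0.0132/(2A)) t.
t = 2A(√h₀ − √h)/0.0132 = 2·3.02·(√2.74 − √1.08)/0.0132
  = 6.0400 × (1.6553 − 1.0392) / 0.0132 = 281.90 s.

282 s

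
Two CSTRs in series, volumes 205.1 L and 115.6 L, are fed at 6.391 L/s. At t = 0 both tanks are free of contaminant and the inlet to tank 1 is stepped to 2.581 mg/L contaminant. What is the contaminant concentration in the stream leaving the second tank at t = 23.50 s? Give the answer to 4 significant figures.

Time constants: τᵢ = Vᵢ/Q for each well-mixed tank.
τ₁ = 205.1/6.391 = 32.0920 s; τ₂ = 115.6/6.391 = 18.0879 s.
Tank 1: C₁ = C_in(1 − e^(−t/τ₁)). Tank 2 (τ₁ ≠ τ₂): C₂ = C_in[1 − (τ₁ e^(−t/τ₁) − τ₂ e^(−t/τ₂))/(τ₁ − τ₂)].
At t = 23.50: e^(−t/τ₁) = 0.480816, e^(−t/τ₂) = 0.272748.
C₂ = 2.581·[1 − (32.0920·0.480816 − 18.0879·0.272748)/(14.0041)] = 2.581·0.250438 = 0.646379 mg/L.

0.6464 mg/L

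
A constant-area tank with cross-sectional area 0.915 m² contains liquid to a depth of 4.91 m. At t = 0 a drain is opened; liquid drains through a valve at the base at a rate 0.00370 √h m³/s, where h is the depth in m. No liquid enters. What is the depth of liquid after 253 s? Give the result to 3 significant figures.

A dh/dt = −Q_out = −0.00370 √h.
This is separable: 2 d(√h)/dt = −0.00370/A, so √h = √h₀ − (0.00370/(2A)) t.
√h = √4.91 − 0.00370·253/(2·0.915) = 2.2159 − 0.51153 = 1.7043.
h = 1.7043² = 2.9047 m.

2.90 m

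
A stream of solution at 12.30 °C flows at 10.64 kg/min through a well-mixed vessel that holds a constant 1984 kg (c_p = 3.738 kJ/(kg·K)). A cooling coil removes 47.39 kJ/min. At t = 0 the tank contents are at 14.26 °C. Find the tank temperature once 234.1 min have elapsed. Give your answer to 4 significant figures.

M c_p dT/dt = ṁ c_p (T_in − T) − Q̇.
Rearrange: dT/dt = (T_ss − T)/τ with τ = M/ṁ = 186.466 min and T_ss = T_in − Q̇/(ṁ c_p) = 11.1085 °C.
Integrating: T(t) = T_ss + (T₀ − T_ss) e^(−t/τ).
T(234.1) = 11.1085 + (3.15153)·e^(−234.1/186.466) = 11.1085 + (3.15153)·0.284946 = 12.0065 °C.

12.01 °C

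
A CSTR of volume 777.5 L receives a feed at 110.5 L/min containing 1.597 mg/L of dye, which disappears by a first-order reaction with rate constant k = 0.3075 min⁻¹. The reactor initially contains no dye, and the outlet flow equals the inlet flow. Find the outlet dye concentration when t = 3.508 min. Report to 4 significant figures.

0.4005 mg/L

Accumulation = in − out − consumed: V dC/dt = Q C_in − Q C − k V C.
dC/dt = (Q/V) C_in − (Q/V + k) C; effective rate a = Q/V + k = 0.142122 + 0.3075 = 0.449622 min⁻¹.
C_ss = Q C_in/(Q + kV) = 0.504800 mg/L; C(t) = C_ss + (C₀ − C_ss) e^(−a t).
C(3.508) = 0.504800 + (-0.504800)·e^(−0.449622·3.508) = 0.504800 + (-0.504800)·0.206537 = 0.400540 mg/L.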